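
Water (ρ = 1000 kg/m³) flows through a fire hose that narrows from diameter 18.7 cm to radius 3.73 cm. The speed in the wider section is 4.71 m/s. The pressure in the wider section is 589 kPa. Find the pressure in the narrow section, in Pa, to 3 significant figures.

Mass conservation (A₁v₁ = A₂v₂) gives v₂ = 4.71 × 275/43.7 = 29.6 m/s.
The pipe is horizontal, so Bernoulli reduces to P₁ + ½ρv₁² = P₂ + ½ρv₂².
P₂ = P₁ − ½ρ(v₂² − v₁²) = 589000 − ½·1000·(29.6² − 4.71²) = 589000 − 427000 = 162000 Pa.

P₂ = 162000 Pa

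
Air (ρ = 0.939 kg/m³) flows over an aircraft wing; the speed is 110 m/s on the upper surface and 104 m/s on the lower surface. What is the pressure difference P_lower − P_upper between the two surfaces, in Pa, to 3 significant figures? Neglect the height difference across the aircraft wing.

The pressure is lower where the speed is higher: ΔP = ½ρ(v_up² − v_low²).
ΔP = ½·0.939·(110² − 104²) = 603 Pa.

ΔP ≈ 603 Pa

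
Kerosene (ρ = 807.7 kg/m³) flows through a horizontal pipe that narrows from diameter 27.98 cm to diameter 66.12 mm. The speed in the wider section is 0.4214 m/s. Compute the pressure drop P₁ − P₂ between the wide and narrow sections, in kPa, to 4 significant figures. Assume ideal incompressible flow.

The volume flow rate is constant, so v₂ = (A₁/A₂)v₁ = (614.9/34.34)·0.4214 = 7.546 m/s.
Bernoulli (h₁ = h₂): P₁ − P₂ = ½ρ(v₂² − v₁²).
P₁ − P₂ = ½·807.7·(7.546² − 0.4214²) = ½·807.7·56.77 = 22930 Pa.

ΔP = 22.93 kPa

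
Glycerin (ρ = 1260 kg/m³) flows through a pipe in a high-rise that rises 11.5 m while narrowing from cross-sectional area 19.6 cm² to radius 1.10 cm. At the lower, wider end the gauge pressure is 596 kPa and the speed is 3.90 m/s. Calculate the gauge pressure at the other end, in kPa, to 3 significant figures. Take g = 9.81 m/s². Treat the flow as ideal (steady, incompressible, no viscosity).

Mass conservation (A₁v₁ = A₂v₂) gives v₂ = 3.90 × 19.6/3.80 = 20.1 m/s.
Bernoulli: P₁ + ½ρv₁² + ρg h₁ = P₂ + ½ρv₂² + ρg h₂, so P₂ = P₁ + ½ρ(v₁² − v₂²) − ρg(h₂ − h₁).
P₂ = 596000 + ½·1260·(3.90² − 20.1²) − 1260·9.81·(+11.5) = 596000 + (-245000) − (142000) = 209000 Pa.

209 kPa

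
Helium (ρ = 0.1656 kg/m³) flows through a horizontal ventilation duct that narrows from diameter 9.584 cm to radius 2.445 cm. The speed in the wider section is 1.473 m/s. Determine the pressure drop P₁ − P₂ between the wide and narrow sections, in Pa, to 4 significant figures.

By continuity, v₂ = v₁·A₁/A₂ = 1.473·(72.14/18.78) = 5.658 m/s.
With no height change, Bernoulli's equation is P₁ + ½ρv₁² = P₂ + ½ρv₂².
P₁ − P₂ = ½·0.1656·(5.658² − 1.473²) = ½·0.1656·29.85 = 2.471 Pa.

ΔP = 2.471 Pa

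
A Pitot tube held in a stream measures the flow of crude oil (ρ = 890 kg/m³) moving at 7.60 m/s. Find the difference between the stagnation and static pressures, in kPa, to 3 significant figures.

25.7 kPa

The dynamic pressure equals the rise in static pressure at the stagnation point: ΔP = ½ρv².
ΔP = ½·890·7.60² = 25700 Pa.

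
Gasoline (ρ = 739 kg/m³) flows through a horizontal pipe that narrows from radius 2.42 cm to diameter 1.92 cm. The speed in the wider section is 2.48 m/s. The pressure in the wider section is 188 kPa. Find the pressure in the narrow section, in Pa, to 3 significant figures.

By continuity, v₂ = v₁·A₁/A₂ = 2.48·(18.4/2.90) = 15.8 m/s.
Bernoulli (h₁ = h₂): P₁ − P₂ = ½ρ(v₂² − v₁²).
P₂ = P₁ − ½ρ(v₂² − v₁²) = 188000 − ½·739·(15.8² − 2.48²) = 188000 − 89500 = 98500 Pa.

98500 Pa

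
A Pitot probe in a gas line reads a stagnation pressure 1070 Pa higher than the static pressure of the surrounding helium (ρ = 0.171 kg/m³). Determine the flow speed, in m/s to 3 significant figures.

The dynamic pressure equals the rise in static pressure at the stagnation point: ΔP = ½ρv².
v = √(2ΔP/ρ) = √(2·1070/0.171) = 112 m/s.

112 m/s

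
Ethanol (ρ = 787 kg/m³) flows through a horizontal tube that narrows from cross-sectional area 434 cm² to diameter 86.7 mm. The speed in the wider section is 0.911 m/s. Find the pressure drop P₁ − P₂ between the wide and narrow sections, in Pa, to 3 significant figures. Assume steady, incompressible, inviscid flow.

ΔP = 17300 Pa

The volume flow rate is constant, so v₂ = (A₁/A₂)v₁ = (434/59.0)·0.911 = 6.70 m/s.
The pipe is horizontal, so Bernoulli reduces to P₁ + ½ρv₁² = P₂ + ½ρv₂².
P₁ − P₂ = ½·787·(6.70² − 0.911²) = ½·787·44.0 = 17300 Pa.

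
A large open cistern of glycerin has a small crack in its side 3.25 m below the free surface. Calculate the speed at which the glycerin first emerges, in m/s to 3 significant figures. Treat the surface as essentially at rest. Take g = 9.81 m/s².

Torricelli's result v = √(2gh) gives v = √(2·9.81·3.25) = 7.99 m/s.

v ≈ 7.99 m/s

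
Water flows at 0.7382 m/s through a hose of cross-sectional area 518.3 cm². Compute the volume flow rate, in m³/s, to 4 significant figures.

Q = A·v = 0.05183 m² × 0.7382 m/s = 0.03826 m³/s.

Q ≈ 0.03826 m³/s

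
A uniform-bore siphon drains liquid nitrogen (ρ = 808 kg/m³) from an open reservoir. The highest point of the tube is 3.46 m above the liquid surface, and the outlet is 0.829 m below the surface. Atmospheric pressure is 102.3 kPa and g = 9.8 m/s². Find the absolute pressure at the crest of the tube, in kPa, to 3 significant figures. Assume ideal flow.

The outlet speed comes from Torricelli: v = √(2g·0.829) = 4.03 m/s.
Continuity keeps v the same throughout the tube; from surface to crest, P_atm + 0 = P_top + ½ρv² + ρg·h_top.
P_top = 102300 − ½·808·4.03² − 808·9.8·3.46 = 68300 Pa.

P_top = 68.3 kPa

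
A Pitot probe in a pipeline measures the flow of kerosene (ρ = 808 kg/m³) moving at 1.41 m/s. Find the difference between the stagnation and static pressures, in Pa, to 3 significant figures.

803 Pa

The dynamic pressure equals the rise in static pressure at the stagnation point: ΔP = ½ρv².
ΔP = ½·808·1.41² = 803 Pa.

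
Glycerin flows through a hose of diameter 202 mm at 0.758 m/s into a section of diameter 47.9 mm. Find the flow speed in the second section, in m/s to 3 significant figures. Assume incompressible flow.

Mass conservation (A₁v₁ = A₂v₂) gives v₂ = 0.758 × 320/18.0 = 13.5 m/s.

v₂ = 13.5 m/s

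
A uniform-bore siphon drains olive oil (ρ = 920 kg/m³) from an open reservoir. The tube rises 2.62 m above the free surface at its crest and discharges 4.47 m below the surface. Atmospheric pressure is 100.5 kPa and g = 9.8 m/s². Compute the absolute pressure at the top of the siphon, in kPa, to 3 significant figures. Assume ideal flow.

Bernoulli surface→outlet gives ½v² = g·h_out, so v = √(2·9.8·4.47) = 9.36 m/s.
Continuity keeps v the same throughout the tube; from surface to crest, P_atm + 0 = P_top + ½ρv² + ρg·h_top.
P_top = 100500 − ½·920·9.36² − 920·9.8·2.62 = 36600 Pa.

P_top = 36.6 kPa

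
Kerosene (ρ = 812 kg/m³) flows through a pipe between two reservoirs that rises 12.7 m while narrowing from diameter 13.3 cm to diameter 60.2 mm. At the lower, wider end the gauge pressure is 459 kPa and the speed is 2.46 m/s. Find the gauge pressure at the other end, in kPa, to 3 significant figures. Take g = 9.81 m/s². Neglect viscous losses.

P₂ = 302 kPa

Continuity gives A₁v₁ = A₂v₂, so v₂ = (139 cm²)/(28.5 cm²) × 2.46 m/s = 12.0 m/s.
Energy conservation along the streamline gives P₂ = P₁ − ½ρ(v₂² − v₁²) − ρg(h₂ − h₁).
P₂ = 459000 + ½·812·(2.46² − 12.0²) − 812·9.81·(+12.7) = 459000 + (-56100) − (101000) = 302000 Pa.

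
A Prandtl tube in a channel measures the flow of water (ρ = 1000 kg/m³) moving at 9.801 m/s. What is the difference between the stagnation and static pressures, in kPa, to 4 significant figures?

ΔP ≈ 48.03 kPa

At the stagnation point the flow is brought to rest, so Bernoulli gives P_stag − P_static = ½ρv².
ΔP = ½·1000·9.801² = 48030 Pa.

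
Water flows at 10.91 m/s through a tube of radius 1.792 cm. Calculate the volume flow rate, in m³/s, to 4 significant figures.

Q = A·v = 0.001009 m² × 10.91 m/s = 0.01101 m³/s.

Q = 0.01101 m³/s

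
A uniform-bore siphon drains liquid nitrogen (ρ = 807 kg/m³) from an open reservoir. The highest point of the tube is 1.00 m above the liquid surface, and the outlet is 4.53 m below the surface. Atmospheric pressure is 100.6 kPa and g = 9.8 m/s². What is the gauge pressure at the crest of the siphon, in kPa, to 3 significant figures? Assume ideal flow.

The outlet speed comes from Torricelli: v = √(2g·4.53) = 9.42 m/s.
With constant cross-section the crest speed equals v; applying Bernoulli from the surface up to the crest, P_top = P_atm − ½ρv² − ρg·h_top.
P_top = 100600 − ½·807·9.42² − 807·9.8·1.00 = 56900 Pa. So P_gauge = P_top − P_atm = -43700 Pa.

-43.7 kPa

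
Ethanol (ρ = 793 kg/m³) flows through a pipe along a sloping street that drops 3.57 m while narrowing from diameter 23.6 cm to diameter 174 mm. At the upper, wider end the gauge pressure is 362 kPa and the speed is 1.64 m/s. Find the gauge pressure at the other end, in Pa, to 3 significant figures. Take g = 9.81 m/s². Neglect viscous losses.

P₂ ≈ 387000 Pa

Mass conservation (A₁v₁ = A₂v₂) gives v₂ = 1.64 × 437/238 = 3.02 m/s.
Applying Bernoulli between the two ends and solving for P₂: P₂ = P₁ + ½ρ(v₁² − v₂²) − ρgΔh.
P₂ = 362000 + ½·793·(1.64² − 3.02²) − 793·9.81·(−3.57) = 362000 + (-2540) − (-27800) = 387000 Pa.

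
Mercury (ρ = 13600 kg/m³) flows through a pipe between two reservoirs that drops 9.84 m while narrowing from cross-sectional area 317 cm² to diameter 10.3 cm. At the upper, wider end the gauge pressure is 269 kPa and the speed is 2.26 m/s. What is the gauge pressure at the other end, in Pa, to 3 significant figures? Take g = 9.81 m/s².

Continuity gives A₁v₁ = A₂v₂, so v₂ = (317 cm²)/(83.3 cm²) × 2.26 m/s = 8.60 m/s.
Applying Bernoulli between the two ends and solving for P₂: P₂ = P₁ + ½ρ(v₁² − v₂²) − ρgΔh.
P₂ = 269000 + ½·13600·(2.26² − 8.60²) − 13600·9.81·(−9.84) = 269000 + (-468000) − (-1310000) = 1110000 Pa.

1110000 Pa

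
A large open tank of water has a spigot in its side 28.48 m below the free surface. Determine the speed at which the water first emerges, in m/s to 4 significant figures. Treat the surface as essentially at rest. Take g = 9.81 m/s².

The surface is effectively still and both ends are open, so ½v² = gh and v = √(2·9.81·28.48) = 23.64 m/s.

23.64 m/s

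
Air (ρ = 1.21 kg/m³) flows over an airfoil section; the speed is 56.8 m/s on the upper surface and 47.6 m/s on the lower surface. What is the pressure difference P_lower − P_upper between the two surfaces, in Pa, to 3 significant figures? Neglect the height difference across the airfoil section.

ΔP ≈ 581 Pa

Bernoulli (same height): P_lower − P_upper = ½ρ(v_upper² − v_lower²).
ΔP = ½·1.21·(56.8² − 47.6²) = 581 Pa.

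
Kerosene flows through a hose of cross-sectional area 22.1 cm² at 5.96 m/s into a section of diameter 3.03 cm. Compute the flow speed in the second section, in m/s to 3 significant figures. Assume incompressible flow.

v₂ ≈ 18.3 m/s

Continuity gives A₁v₁ = A₂v₂, so v₂ = (22.1 cm²)/(7.21 cm²) × 5.96 m/s = 18.3 m/s.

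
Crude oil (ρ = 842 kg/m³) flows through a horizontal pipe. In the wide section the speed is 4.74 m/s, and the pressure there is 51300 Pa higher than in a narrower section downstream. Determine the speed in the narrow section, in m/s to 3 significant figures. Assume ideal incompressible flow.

v₂ ≈ 12.0 m/s

Along the level pipe P + ½ρv² is conserved, hence v₂² = v₁² + 2(P₁ − P₂)/ρ.
v₂ = √(4.74² + 2·51300/842) = √(22.5 + 122) = 12.0 m/s.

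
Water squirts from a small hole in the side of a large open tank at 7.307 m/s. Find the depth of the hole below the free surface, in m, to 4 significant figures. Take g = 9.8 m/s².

h ≈ 2.724 m

Torricelli: v = √(2gh), so h = v²/(2g).
h = 7.307²/(2·9.8) = 53.39/19.60 = 2.724 m.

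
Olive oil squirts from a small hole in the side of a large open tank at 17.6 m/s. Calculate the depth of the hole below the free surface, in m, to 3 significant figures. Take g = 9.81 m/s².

h ≈ 15.8 m

For a small hole in a large open tank, ½v² = gh, giving h = v²/(2g).
h = 17.6²/(2·9.81) = 310/19.62 = 15.8 m.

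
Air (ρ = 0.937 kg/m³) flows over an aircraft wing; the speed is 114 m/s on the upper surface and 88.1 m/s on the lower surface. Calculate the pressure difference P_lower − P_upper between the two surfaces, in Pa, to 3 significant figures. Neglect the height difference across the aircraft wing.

With negligible Δh, P + ½ρv² is constant, so P_low − P_up = ½ρ(v_up² − v_low²).
ΔP = ½·0.937·(114² − 88.1²) = 2450 Pa.

2450 Pa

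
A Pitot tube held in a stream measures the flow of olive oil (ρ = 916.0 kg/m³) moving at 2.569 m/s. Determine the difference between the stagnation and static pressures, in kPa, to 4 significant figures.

Bernoulli between the free stream and the stagnation point: ½ρv² = P_stag − P_static.
ΔP = ½·916.0·2.569² = 3023 Pa.

ΔP = 3.023 kPa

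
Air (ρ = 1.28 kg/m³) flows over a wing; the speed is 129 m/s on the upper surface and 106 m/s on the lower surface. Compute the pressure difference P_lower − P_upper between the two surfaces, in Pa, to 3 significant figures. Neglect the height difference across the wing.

The pressure is lower where the speed is higher: ΔP = ½ρ(v_up² − v_low²).
ΔP = ½·1.28·(129² − 106²) = 3460 Pa.

ΔP = 3460 Pa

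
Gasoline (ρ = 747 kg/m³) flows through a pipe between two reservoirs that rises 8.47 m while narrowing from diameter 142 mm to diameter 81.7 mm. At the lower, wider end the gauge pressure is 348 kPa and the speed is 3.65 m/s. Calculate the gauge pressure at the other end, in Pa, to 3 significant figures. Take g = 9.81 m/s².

The volume flow rate is constant, so v₂ = (A₁/A₂)v₁ = (158/52.4)·3.65 = 11.0 m/s.
Energy conservation along the streamline gives P₂ = P₁ − ½ρ(v₂² − v₁²) − ρg(h₂ − h₁).
P₂ = 348000 + ½·747·(3.65² − 11.0²) − 747·9.81·(+8.47) = 348000 + (-40400) − (62100) = 245000 Pa.

P₂ ≈ 245000 Pa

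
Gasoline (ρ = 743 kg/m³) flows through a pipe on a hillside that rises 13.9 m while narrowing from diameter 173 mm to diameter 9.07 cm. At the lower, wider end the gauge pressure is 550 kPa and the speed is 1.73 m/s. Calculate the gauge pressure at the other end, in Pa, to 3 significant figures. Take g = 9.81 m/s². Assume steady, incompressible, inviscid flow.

Continuity gives A₁v₁ = A₂v₂, so v₂ = (235 cm²)/(64.6 cm²) × 1.73 m/s = 6.29 m/s.
Energy conservation along the streamline gives P₂ = P₁ − ½ρ(v₂² − v₁²) − ρg(h₂ − h₁).
P₂ = 550000 + ½·743·(1.73² − 6.29²) − 743·9.81·(+13.9) = 550000 + (-13600) − (101000) = 435000 Pa.

435000 Pa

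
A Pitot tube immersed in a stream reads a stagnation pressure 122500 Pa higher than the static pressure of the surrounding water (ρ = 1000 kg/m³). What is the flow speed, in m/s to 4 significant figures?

15.65 m/s

Bernoulli between the free stream and the stagnation point: ½ρv² = P_stag − P_static.
v = √(2ΔP/ρ) = √(2·122500/1000) = 15.65 m/s.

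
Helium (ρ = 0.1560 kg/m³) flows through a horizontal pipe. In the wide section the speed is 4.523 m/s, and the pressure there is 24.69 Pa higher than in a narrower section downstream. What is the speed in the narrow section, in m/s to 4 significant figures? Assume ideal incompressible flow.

Along the level pipe P + ½ρv² is conserved, hence v₂² = v₁² + 2(P₁ − P₂)/ρ.
v₂ = √(4.523² + 2·24.69/0.1560) = √(20.46 + 316.5) = 18.36 m/s.

18.36 m/s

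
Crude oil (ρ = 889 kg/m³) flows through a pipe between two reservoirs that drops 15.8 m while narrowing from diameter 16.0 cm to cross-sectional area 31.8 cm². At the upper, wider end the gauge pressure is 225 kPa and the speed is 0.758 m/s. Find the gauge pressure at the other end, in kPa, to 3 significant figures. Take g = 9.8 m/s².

P₂ = 353 kPa

By continuity, v₂ = v₁·A₁/A₂ = 0.758·(201/31.8) = 4.79 m/s.
Applying Bernoulli between the two ends and solving for P₂: P₂ = P₁ + ½ρ(v₁² − v₂²) − ρgΔh.
P₂ = 225000 + ½·889·(0.758² − 4.79²) − 889·9.8·(−15.8) = 225000 + (-9950) − (-138000) = 353000 Pa.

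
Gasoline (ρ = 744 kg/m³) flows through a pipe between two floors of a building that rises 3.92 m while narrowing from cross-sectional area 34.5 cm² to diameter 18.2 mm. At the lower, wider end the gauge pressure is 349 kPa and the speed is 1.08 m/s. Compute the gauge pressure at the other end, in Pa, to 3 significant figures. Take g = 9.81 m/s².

By continuity, v₂ = v₁·A₁/A₂ = 1.08·(34.5/2.60) = 14.3 m/s.
Applying Bernoulli between the two ends and solving for P₂: P₂ = P₁ + ½ρ(v₁² − v₂²) − ρgΔh.
P₂ = 349000 + ½·744·(1.08² − 14.3²) − 744·9.81·(+3.92) = 349000 + (-75900) − (28600) = 245000 Pa.

P₂ = 245000 Pa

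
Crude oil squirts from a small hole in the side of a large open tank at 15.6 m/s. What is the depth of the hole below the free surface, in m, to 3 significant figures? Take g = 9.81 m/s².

Inverting v = √(2gh) gives h = v² / 2g.
h = 15.6²/(2·9.81) = 243/19.62 = 12.4 m.

h ≈ 12.4 m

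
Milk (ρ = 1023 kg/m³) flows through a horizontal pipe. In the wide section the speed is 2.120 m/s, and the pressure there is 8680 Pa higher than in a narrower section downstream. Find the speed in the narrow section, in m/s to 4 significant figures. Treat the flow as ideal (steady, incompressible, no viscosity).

Along the level pipe P + ½ρv² is conserved, hence v₂² = v₁² + 2(P₁ − P₂)/ρ.
v₂ = √(2.120² + 2·8680/1023) = √(4.494 + 16.97) = 4.633 m/s.

v₂ ≈ 4.633 m/s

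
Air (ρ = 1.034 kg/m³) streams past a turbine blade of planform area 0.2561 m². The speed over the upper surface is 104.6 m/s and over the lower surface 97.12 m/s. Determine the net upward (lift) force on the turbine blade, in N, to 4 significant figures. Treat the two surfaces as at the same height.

From P + ½ρv² = const at equal height, P_low − P_up = ½ρ(v_up² − v_low²).
ΔP = ½·1.034·(104.6² − 97.12²) = 780.1 Pa.
Lift = ΔP · A = 780.1 × 0.2561 = 199.8 N.

F ≈ 199.8 N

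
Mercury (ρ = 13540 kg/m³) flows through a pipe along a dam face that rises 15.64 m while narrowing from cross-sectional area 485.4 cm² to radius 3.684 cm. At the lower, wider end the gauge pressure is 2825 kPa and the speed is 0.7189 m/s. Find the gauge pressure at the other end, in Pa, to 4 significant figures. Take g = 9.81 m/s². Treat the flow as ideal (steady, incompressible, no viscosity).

By continuity, v₂ = v₁·A₁/A₂ = 0.7189·(485.4/42.64) = 8.184 m/s.
Bernoulli: P₁ + ½ρv₁² + ρg h₁ = P₂ + ½ρv₂² + ρg h₂, so P₂ = P₁ + ½ρ(v₁² − v₂²) − ρg(h₂ − h₁).
P₂ = 2825000 + ½·13540·(0.7189² − 8.184²) − 13540·9.81·(+15.64) = 2825000 + (-450000) − (2077000) = 297600 Pa.

P₂ ≈ 297600 Pa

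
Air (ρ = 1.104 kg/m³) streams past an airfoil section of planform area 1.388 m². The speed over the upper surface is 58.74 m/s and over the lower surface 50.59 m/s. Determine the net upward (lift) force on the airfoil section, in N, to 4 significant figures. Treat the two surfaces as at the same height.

The faster flow above has the lower pressure; Bernoulli (same height) gives ΔP = ½ρ(v_up² − v_low²).
ΔP = ½·1.104·(58.74² − 50.59²) = 491.9 Pa.
Lift = ΔP · A = 491.9 × 1.388 = 682.7 N.

F ≈ 682.7 N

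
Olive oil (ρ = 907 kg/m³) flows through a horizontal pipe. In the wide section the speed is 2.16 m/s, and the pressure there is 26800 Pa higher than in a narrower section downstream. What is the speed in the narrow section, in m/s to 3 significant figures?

With h₁ = h₂, rearranging Bernoulli gives v₂ = √(v₁² + 2ΔP/ρ).
v₂ = √(2.16² + 2·26800/907) = √(4.67 + 59.1) = 7.99 m/s.

v₂ ≈ 7.99 m/s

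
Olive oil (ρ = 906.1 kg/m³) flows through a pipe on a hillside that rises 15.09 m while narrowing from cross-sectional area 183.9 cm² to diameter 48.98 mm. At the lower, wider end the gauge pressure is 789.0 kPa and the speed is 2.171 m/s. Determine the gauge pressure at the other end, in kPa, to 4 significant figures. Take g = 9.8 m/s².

Continuity gives A₁v₁ = A₂v₂, so v₂ = (183.9 cm²)/(18.84 cm²) × 2.171 m/s = 21.19 m/s.
Bernoulli: P₁ + ½ρv₁² + ρg h₁ = P₂ + ½ρv₂² + ρg h₂, so P₂ = P₁ + ½ρ(v₁² − v₂²) − ρg(h₂ − h₁).
P₂ = 789000 + ½·906.1·(2.171² − 21.19²) − 906.1·9.8·(+15.09) = 789000 + (-201300) − (134000) = 453700 Pa.

453.7 kPa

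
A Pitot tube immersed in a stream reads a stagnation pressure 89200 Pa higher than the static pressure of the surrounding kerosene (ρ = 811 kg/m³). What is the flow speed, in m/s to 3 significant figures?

v = 14.8 m/s

At the stagnation point the flow is brought to rest, so Bernoulli gives P_stag − P_static = ½ρv².
v = √(2ΔP/ρ) = √(2·89200/811) = 14.8 m/s.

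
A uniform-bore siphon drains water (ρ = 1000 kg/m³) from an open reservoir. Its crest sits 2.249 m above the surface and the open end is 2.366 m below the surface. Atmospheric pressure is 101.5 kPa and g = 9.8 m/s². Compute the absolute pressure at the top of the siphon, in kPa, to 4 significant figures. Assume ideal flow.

P_top ≈ 56.27 kPa

Bernoulli surface→outlet gives ½v² = g·h_out, so v = √(2·9.8·2.366) = 6.810 m/s.
The bore is uniform, so the speed at the crest is the same v. Bernoulli surface→crest: P_atm = P_top + ½ρv² + ρg·h_top.
P_top = 101500 − ½·1000·6.810² − 1000·9.8·2.249 = 56270 Pa.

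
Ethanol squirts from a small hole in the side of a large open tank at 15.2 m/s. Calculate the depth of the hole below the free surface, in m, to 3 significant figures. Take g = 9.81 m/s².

Torricelli: v = √(2gh), so h = v²/(2g).
h = 15.2²/(2·9.81) = 231/19.62 = 11.8 m.

h ≈ 11.8 m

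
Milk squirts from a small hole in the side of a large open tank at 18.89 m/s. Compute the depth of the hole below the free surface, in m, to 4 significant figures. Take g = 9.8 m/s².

Inverting v = √(2gh) gives h = v² / 2g.
h = 18.89²/(2·9.8) = 356.8/19.60 = 18.21 m.

h ≈ 18.21 m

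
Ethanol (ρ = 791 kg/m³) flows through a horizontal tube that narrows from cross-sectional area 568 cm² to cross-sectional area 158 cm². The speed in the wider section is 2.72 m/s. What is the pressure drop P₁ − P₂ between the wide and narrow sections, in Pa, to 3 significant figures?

The volume flow rate is constant, so v₂ = (A₁/A₂)v₁ = (568/158)·2.72 = 9.78 m/s.
Along the horizontal streamline, P + ½ρv² is constant.
P₁ − P₂ = ½·791·(9.78² − 2.72²) = ½·791·88.2 = 34900 Pa.

34900 Pa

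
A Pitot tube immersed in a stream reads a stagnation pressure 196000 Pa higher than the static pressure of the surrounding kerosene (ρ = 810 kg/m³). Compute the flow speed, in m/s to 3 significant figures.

The dynamic pressure equals the rise in static pressure at the stagnation point: ΔP = ½ρv².
v = √(2ΔP/ρ) = √(2·196000/810) = 22.0 m/s.

v ≈ 22.0 m/s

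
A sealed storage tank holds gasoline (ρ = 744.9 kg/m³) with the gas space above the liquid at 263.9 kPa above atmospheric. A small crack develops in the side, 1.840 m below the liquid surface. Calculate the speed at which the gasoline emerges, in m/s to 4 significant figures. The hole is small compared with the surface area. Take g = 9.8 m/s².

Take point 1 at the surface (v₁ ≈ 0) and point 2 at the hole (at atmospheric pressure). Bernoulli: P₁ + ρg h = P_atm + ½ρv₂².
With P₁ − P_atm = 263900 Pa, v₂ = √(2gh + 2ΔP/ρ) = √(2·9.8·1.840 + 2·263900/744.9) = 27.29 m/s.

v ≈ 27.29 m/s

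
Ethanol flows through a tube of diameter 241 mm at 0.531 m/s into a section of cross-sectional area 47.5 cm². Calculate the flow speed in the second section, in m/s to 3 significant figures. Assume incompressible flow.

v₂ ≈ 5.10 m/s

The volume flow rate is constant, so v₂ = (A₁/A₂)v₁ = (456/47.5)·0.531 = 5.10 m/s.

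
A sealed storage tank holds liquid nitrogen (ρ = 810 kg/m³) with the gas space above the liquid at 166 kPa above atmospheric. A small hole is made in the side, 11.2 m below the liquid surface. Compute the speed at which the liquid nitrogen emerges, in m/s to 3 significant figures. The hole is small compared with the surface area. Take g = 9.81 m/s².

Take point 1 at the surface (v₁ ≈ 0) and point 2 at the hole (at atmospheric pressure). Bernoulli: P₁ + ρg h = P_atm + ½ρv₂².
With P₁ − P_atm = 166000 Pa, v₂ = √(2gh + 2ΔP/ρ) = √(2·9.81·11.2 + 2·166000/810) = 25.1 m/s.

v ≈ 25.1 m/s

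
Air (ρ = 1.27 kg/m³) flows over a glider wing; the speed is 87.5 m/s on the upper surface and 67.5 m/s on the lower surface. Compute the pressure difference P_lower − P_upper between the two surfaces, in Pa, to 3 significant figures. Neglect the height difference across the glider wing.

With negligible Δh, P + ½ρv² is constant, so P_low − P_up = ½ρ(v_up² − v_low²).
ΔP = ½·1.27·(87.5² − 67.5²) = 1970 Pa.

ΔP ≈ 1970 Pa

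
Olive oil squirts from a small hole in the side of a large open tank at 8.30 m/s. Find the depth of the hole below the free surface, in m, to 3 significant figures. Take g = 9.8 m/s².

h ≈ 3.51 m

Torricelli: v = √(2gh), so h = v²/(2g).
h = 8.30²/(2·9.8) = 68.9/19.60 = 3.51 m.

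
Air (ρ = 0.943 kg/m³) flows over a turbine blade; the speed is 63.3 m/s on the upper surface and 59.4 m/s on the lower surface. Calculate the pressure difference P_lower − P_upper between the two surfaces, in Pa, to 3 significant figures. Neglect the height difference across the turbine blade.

With negligible Δh, P + ½ρv² is constant, so P_low − P_up = ½ρ(v_up² − v_low²).
ΔP = ½·0.943·(63.3² − 59.4²) = 226 Pa.

226 Pa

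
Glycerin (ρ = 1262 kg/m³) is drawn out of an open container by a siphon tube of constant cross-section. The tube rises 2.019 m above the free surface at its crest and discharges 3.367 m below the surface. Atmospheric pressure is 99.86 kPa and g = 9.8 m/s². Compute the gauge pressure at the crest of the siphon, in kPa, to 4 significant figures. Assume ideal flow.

From the surface to the outlet (both open to atmosphere, surface at rest): v = √(2g·h_out) = √(2·9.8·3.367) = 8.124 m/s.
Continuity keeps v the same throughout the tube; from surface to crest, P_atm + 0 = P_top + ½ρv² + ρg·h_top.
P_top = 99860 − ½·1262·8.124² − 1262·9.8·2.019 = 33250 Pa. So P_gauge = P_top − P_atm = -66610 Pa.

-66.61 kPa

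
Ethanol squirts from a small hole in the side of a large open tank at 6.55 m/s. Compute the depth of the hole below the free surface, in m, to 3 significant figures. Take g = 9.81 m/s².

Torricelli: v = √(2gh), so h = v²/(2g).
h = 6.55²/(2·9.81) = 42.9/19.62 = 2.19 m.

h ≈ 2.19 m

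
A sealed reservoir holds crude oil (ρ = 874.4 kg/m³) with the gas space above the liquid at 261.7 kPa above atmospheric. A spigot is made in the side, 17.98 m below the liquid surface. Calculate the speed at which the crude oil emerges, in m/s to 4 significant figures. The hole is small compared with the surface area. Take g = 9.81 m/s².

v = 30.84 m/s

Take point 1 at the surface (v₁ ≈ 0) and point 2 at the hole (at atmospheric pressure). Bernoulli: P₁ + ρg h = P_atm + ½ρv₂².
With P₁ − P_atm = 261700 Pa, v₂ = √(2gh + 2ΔP/ρ) = √(2·9.81·17.98 + 2·261700/874.4) = 30.84 m/s.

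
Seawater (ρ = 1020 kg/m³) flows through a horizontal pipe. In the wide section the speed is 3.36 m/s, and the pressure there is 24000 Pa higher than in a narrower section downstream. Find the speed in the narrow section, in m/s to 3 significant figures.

v₂ ≈ 7.64 m/s

With h₁ = h₂, rearranging Bernoulli gives v₂ = √(v₁² + 2ΔP/ρ).
v₂ = √(3.36² + 2·24000/1020) = √(11.3 + 47.1) = 7.64 m/s.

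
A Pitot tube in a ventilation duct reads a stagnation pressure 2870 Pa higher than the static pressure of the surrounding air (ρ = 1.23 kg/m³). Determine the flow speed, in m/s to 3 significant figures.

Bernoulli between the free stream and the stagnation point: ½ρv² = P_stag − P_static.
v = √(2ΔP/ρ) = √(2·2870/1.23) = 68.3 m/s.

v ≈ 68.3 m/s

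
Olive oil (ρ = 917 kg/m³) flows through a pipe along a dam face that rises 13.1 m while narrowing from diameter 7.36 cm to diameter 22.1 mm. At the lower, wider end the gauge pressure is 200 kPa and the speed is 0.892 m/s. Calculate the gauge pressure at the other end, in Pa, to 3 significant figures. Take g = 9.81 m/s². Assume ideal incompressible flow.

P₂ = 37600 Pa

The volume flow rate is constant, so v₂ = (A₁/A₂)v₁ = (42.5/3.84)·0.892 = 9.89 m/s.
Bernoulli: P₁ + ½ρv₁² + ρg h₁ = P₂ + ½ρv₂² + ρg h₂, so P₂ = P₁ + ½ρ(v₁² − v₂²) − ρg(h₂ − h₁).
P₂ = 200000 + ½·917·(0.892² − 9.89²) − 917·9.81·(+13.1) = 200000 + (-44500) − (118000) = 37600 Pa.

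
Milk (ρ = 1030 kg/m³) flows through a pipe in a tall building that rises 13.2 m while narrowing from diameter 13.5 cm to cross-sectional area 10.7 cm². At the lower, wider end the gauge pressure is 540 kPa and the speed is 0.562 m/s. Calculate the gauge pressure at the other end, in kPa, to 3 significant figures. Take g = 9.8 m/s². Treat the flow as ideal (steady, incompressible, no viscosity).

P₂ ≈ 378 kPa

Continuity gives A₁v₁ = A₂v₂, so v₂ = (143 cm²)/(10.7 cm²) × 0.562 m/s = 7.52 m/s.
Bernoulli: P₁ + ½ρv₁² + ρg h₁ = P₂ + ½ρv₂² + ρg h₂, so P₂ = P₁ + ½ρ(v₁² − v₂²) − ρg(h₂ − h₁).
P₂ = 540000 + ½·1030·(0.562² − 7.52²) − 1030·9.8·(+13.2) = 540000 + (-28900) − (133000) = 378000 Pa.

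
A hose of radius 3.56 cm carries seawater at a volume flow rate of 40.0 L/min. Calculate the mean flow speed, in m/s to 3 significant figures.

Q = 40.0 L/min = 0.000667 m³/s.
v = Q/A = 0.000667 / 0.00398 = 0.167 m/s.

v ≈ 0.167 m/s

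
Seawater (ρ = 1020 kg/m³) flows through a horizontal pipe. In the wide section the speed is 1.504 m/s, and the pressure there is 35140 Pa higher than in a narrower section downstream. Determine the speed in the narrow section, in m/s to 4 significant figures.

v₂ ≈ 8.436 m/s

With h₁ = h₂, rearranging Bernoulli gives v₂ = √(v₁² + 2ΔP/ρ).
v₂ = √(1.504² + 2·35140/1020) = √(2.262 + 68.90) = 8.436 m/s.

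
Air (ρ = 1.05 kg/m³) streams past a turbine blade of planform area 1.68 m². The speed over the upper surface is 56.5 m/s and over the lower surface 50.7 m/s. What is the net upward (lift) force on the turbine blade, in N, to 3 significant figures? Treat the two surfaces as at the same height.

From P + ½ρv² = const at equal height, P_low − P_up = ½ρ(v_up² − v_low²).
ΔP = ½·1.05·(56.5² − 50.7²) = 326 Pa.
Lift = ΔP · A = 326 × 1.68 = 548 N.

F ≈ 548 N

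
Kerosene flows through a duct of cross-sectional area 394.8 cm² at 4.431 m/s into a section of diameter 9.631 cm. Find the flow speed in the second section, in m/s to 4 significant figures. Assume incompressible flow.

Mass conservation (A₁v₁ = A₂v₂) gives v₂ = 4.431 × 394.8/72.85 = 24.01 m/s.

24.01 m/s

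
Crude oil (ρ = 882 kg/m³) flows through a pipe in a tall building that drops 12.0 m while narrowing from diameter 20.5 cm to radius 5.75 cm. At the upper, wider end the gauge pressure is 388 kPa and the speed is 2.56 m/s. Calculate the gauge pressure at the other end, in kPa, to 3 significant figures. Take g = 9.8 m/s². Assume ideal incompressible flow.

465 kPa

By continuity, v₂ = v₁·A₁/A₂ = 2.56·(330/104) = 8.13 m/s.
Applying Bernoulli between the two ends and solving for P₂: P₂ = P₁ + ½ρ(v₁² − v₂²) − ρgΔh.
P₂ = 388000 + ½·882·(2.56² − 8.13²) − 882·9.8·(−12.0) = 388000 + (-26300) − (-104000) = 465000 Pa.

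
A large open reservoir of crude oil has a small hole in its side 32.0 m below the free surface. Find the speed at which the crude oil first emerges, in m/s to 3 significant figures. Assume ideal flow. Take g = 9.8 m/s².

Torricelli's result v = √(2gh) gives v = √(2·9.8·32.0) = 25.0 m/s.

25.0 m/s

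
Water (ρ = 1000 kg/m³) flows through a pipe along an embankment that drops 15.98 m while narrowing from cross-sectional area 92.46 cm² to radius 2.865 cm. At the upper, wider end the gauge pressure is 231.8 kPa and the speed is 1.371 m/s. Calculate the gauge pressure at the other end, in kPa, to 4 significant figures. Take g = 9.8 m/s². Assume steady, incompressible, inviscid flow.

The volume flow rate is constant, so v₂ = (A₁/A₂)v₁ = (92.46/25.79)·1.371 = 4.916 m/s.
Applying Bernoulli between the two ends and solving for P₂: P₂ = P₁ + ½ρ(v₁² − v₂²) − ρgΔh.
P₂ = 231800 + ½·1000·(1.371² − 4.916²) − 1000·9.8·(−15.98) = 231800 + (-11140) − (-156600) = 377300 Pa.

P₂ ≈ 377.3 kPa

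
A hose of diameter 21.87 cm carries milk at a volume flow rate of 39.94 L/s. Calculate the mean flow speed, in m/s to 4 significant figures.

Q = 39.94 L/s = 0.03994 m³/s.
v = Q/A = 0.03994 / 0.03757 = 1.063 m/s.

1.063 m/s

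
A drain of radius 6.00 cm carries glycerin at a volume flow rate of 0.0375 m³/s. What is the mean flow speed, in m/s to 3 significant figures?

v ≈ 3.32 m/s

Q = 0.0375 m³/s = 0.0375 m³/s.
v = Q/A = 0.0375 / 0.0113 = 3.32 m/s.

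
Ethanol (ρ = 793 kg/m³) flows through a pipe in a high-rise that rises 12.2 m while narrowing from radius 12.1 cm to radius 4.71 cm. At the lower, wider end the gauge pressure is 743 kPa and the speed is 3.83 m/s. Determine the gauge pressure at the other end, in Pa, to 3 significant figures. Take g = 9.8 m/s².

P₂ ≈ 401000 Pa

The volume flow rate is constant, so v₂ = (A₁/A₂)v₁ = (460/69.7)·3.83 = 25.3 m/s.
Energy conservation along the streamline gives P₂ = P₁ − ½ρ(v₂² − v₁²) − ρg(h₂ − h₁).
P₂ = 743000 + ½·793·(3.83² − 25.3²) − 793·9.8·(+12.2) = 743000 + (-248000) − (94800) = 401000 Pa.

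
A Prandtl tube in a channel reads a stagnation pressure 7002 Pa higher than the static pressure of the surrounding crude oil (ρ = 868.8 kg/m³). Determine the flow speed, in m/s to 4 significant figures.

Bernoulli between the free stream and the stagnation point: ½ρv² = P_stag − P_static.
v = √(2ΔP/ρ) = √(2·7002/868.8) = 4.015 m/s.

v ≈ 4.015 m/s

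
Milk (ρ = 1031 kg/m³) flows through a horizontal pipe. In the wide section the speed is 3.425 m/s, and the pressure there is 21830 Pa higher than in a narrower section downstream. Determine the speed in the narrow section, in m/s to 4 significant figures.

v₂ ≈ 7.354 m/s

With h₁ = h₂, rearranging Bernoulli gives v₂ = √(v₁² + 2ΔP/ρ).
v₂ = √(3.425² + 2·21830/1031) = √(11.73 + 42.35) = 7.354 m/s.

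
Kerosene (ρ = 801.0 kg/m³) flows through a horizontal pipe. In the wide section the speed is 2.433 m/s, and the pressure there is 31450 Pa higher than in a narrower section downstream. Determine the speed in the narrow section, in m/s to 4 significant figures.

Along the level pipe P + ½ρv² is conserved, hence v₂² = v₁² + 2(P₁ − P₂)/ρ.
v₂ = √(2.433² + 2·31450/801.0) = √(5.919 + 78.53) = 9.189 m/s.

v₂ = 9.189 m/s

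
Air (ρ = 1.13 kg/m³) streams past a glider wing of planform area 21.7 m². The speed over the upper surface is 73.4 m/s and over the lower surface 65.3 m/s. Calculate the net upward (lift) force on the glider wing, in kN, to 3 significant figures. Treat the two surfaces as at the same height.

F ≈ 13.8 kN

From P + ½ρv² = const at equal height, P_low − P_up = ½ρ(v_up² − v_low²).
ΔP = ½·1.13·(73.4² − 65.3²) = 635 Pa.
Lift = ΔP · A = 635 × 21.7 = 13800 N.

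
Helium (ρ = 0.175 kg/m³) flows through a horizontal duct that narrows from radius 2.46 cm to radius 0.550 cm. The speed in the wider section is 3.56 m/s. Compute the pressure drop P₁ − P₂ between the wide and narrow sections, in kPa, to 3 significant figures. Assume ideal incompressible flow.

ΔP = 0.443 kPa

Continuity gives A₁v₁ = A₂v₂, so v₂ = (19.0 cm²)/(0.950 cm²) × 3.56 m/s = 71.2 m/s.
Along the horizontal streamline, P + ½ρv² is constant.
P₁ − P₂ = ½·0.175·(71.2² − 3.56²) = ½·0.175·5060 = 443 Pa.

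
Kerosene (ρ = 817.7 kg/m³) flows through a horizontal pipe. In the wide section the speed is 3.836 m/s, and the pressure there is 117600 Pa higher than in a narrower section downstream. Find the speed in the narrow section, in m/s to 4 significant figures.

Horizontal Bernoulli: P₁ + ½ρv₁² = P₂ + ½ρv₂², so v₂² = v₁² + 2(P₁ − P₂)/ρ.
v₂ = √(3.836² + 2·117600/817.7) = √(14.71 + 287.6) = 17.39 m/s.

v₂ ≈ 17.39 m/s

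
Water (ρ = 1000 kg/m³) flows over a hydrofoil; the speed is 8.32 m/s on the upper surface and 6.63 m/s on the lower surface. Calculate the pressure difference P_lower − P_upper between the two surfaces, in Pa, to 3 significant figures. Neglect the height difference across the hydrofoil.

12600 Pa

The pressure is lower where the speed is higher: ΔP = ½ρ(v_up² − v_low²).
ΔP = ½·1000·(8.32² − 6.63²) = 12600 Pa.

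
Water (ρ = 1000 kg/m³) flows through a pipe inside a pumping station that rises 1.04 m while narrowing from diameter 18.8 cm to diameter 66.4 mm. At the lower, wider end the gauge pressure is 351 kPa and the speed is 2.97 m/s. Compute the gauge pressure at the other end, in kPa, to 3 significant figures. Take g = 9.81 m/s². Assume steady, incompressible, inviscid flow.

P₂ ≈ 61.8 kPa

Continuity gives A₁v₁ = A₂v₂, so v₂ = (278 cm²)/(34.6 cm²) × 2.97 m/s = 23.8 m/s.
Applying Bernoulli between the two ends and solving for P₂: P₂ = P₁ + ½ρ(v₁² − v₂²) − ρgΔh.
P₂ = 351000 + ½·1000·(2.97² − 23.8²) − 1000·9.81·(+1.04) = 351000 + (-279000) − (10200) = 61800 Pa.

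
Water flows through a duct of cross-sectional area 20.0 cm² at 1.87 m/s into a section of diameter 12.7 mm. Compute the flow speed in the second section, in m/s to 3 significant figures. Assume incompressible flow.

Mass conservation (A₁v₁ = A₂v₂) gives v₂ = 1.87 × 20.0/1.27 = 29.5 m/s.

v₂ ≈ 29.5 m/s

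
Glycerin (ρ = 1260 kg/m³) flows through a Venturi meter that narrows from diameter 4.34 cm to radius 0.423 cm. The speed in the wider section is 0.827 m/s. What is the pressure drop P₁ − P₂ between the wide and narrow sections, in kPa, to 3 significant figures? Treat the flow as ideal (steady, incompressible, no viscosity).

The volume flow rate is constant, so v₂ = (A₁/A₂)v₁ = (14.8/0.562)·0.827 = 21.8 m/s.
Bernoulli (h₁ = h₂): P₁ − P₂ = ½ρ(v₂² − v₁²).
P₁ − P₂ = ½·1260·(21.8² − 0.827²) = ½·1260·473 = 298000 Pa.

ΔP = 298 kPa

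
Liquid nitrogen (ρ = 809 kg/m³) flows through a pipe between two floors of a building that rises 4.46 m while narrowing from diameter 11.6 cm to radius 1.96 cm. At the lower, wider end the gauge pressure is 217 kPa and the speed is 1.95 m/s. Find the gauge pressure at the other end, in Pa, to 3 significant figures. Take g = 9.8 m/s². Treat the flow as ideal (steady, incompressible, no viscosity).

65200 Pa

By continuity, v₂ = v₁·A₁/A₂ = 1.95·(106/12.1) = 17.1 m/s.
Energy conservation along the streamline gives P₂ = P₁ − ½ρ(v₂² − v₁²) − ρg(h₂ − h₁).
P₂ = 217000 + ½·809·(1.95² − 17.1²) − 809·9.8·(+4.46) = 217000 + (-116000) − (35400) = 65200 Pa.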